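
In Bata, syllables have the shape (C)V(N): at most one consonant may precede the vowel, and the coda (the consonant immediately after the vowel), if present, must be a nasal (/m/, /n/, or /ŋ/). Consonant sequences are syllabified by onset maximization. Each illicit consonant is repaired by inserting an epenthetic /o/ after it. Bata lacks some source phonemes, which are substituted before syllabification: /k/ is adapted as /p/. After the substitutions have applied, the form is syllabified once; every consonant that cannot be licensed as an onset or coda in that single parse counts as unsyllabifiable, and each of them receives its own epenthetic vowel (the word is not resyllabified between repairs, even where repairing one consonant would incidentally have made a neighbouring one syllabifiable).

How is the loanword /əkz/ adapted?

əpozo

Substitution: /k/ → /p/, giving /əpz/.
The consonants /p/, /z/ cannot be parsed into a legal (C)V(N) syllable (only a nasal (/m/, /n/, or /ŋ/) is licensed in coda position; onsets are limited to one consonant).
Inserting the epenthetic vowel yields /p/ → /po/, /z/ → /zo/.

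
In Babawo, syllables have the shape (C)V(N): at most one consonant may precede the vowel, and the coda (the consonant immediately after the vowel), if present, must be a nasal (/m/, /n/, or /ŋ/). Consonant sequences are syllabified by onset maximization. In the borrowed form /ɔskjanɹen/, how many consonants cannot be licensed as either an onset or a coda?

The consonants /s/, /k/ cannot be parsed into a legal (C)V(N) syllable (only a nasal (/m/, /n/, or /ŋ/) is licensed in coda position; onsets are limited to one consonant).

2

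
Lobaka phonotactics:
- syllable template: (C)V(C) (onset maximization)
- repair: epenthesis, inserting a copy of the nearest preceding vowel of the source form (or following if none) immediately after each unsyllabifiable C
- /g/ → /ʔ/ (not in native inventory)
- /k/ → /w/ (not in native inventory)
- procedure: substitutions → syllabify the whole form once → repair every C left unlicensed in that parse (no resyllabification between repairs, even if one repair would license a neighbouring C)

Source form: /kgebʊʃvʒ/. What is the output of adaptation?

Substitution: /k/ → /w/, /g/ → /ʔ/, giving /wʔebʊʃvʒ/.
Syllabifying with onset maximization leaves /w/, /v/, /ʒ/ stranded (at most one coda consonant is licensed; onsets are limited to one consonant).
Each unlicensed consonant becomes the onset of a new syllable: /w/ → /we/, /v/ → /vʊ/, /ʒ/ → /ʒʊ/.

weʔebʊʃvʊʒʊ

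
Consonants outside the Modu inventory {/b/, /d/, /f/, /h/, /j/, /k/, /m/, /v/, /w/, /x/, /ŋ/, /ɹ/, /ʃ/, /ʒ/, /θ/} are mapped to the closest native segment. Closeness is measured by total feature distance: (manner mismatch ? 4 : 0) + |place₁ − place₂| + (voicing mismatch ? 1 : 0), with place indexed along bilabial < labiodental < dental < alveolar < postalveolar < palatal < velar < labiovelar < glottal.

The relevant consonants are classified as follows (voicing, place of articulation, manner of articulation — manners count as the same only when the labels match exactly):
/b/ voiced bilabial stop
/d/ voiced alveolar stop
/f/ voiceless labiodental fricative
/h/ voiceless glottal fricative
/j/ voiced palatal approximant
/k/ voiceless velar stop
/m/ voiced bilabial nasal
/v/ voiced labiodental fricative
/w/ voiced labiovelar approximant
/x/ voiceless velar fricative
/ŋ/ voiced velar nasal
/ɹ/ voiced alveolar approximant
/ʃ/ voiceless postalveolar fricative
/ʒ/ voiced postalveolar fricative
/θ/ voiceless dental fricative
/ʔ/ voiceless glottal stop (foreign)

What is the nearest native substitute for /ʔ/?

/k/ is closest: same manner (stop), place distance 2 (glottal→velar), same voicing; total 2. Next closest is /h/ at distance 4.

k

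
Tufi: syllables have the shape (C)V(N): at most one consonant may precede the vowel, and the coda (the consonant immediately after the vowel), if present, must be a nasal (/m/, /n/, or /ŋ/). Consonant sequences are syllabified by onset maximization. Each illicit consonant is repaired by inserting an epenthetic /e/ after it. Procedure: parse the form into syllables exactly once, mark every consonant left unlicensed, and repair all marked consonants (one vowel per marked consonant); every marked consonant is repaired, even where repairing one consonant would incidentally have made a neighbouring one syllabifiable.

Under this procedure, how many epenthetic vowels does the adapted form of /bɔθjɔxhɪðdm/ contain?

The unsyllabifiable consonants are /θ/, /x/, /ð/, /d/, /m/; each receives one epenthetic vowel.

5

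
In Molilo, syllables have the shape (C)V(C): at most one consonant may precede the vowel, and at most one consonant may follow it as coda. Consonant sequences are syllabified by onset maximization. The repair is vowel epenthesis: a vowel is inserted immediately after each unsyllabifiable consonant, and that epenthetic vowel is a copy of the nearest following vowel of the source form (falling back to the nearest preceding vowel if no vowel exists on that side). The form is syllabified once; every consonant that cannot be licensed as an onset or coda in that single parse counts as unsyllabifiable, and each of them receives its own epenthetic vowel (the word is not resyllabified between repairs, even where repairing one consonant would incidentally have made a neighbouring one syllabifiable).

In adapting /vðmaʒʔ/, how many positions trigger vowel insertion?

The unsyllabifiable consonants are /v/, /ð/, /ʔ/; each receives one epenthetic vowel.

3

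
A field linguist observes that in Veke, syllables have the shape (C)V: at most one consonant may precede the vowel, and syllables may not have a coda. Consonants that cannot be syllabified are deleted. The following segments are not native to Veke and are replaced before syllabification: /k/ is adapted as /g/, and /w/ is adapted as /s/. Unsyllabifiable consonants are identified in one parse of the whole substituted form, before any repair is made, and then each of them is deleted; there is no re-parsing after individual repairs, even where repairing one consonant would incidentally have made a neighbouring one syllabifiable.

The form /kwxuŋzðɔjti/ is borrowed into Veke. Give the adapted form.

xuðɔti

Substitution: /k/ → /g/, /w/ → /s/, giving /gsxuŋzðɔjti/.
The consonants /g/, /s/, /ŋ/, /z/, /j/ cannot be parsed into a legal (C)V syllable (no codas are permitted; onsets are limited to one consonant).
Deleting the stranded consonants removes /g/, /s/, /ŋ/, /z/, /j/.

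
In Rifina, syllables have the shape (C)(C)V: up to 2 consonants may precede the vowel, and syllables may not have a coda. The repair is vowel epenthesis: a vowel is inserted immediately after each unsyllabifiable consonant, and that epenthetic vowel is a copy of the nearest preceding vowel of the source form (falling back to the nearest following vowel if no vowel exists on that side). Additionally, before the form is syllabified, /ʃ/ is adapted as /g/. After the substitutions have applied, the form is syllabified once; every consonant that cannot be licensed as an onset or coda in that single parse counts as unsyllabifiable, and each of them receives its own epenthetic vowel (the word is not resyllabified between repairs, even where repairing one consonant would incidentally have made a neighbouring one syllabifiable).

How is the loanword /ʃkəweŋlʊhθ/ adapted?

gkəweŋlʊhʊθʊ

Substitution: /ʃ/ → /g/, giving /gkəweŋlʊhθ/.
Under (C)(C)V, the unsyllabifiable consonants are /h/, /θ/ (no codas are permitted; onsets may contain at most 2 consonants).
Inserting the epenthetic vowel yields /h/ → /hʊ/, /θ/ → /θʊ/.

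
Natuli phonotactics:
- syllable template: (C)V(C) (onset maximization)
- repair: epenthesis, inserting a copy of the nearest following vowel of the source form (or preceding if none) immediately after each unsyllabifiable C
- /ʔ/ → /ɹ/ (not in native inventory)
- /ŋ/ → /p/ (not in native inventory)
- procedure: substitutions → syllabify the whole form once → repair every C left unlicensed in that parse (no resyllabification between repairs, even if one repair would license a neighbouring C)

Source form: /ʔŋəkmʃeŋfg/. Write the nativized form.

ɹəpəkmeʃepfege

Substitution: /ʔ/ → /ɹ/, /ŋ/ → /p/, giving /ɹpəkmʃepfg/.
Under (C)V(C), the unsyllabifiable consonants are /ɹ/, /m/, /f/, /g/ (at most one coda consonant is licensed; onsets are limited to one consonant).
Inserting the epenthetic vowel yields /ɹ/ → /ɹə/, /m/ → /me/, /f/ → /fe/, /g/ → /ge/.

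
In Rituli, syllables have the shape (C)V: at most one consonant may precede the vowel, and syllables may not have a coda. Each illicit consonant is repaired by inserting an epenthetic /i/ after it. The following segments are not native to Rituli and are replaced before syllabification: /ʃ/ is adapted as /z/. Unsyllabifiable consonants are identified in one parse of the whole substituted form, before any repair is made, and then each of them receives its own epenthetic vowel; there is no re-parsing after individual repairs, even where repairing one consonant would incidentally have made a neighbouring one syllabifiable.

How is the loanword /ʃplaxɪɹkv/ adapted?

zipilaxɪɹikivi

Substitution: /ʃ/ → /z/, giving /zplaxɪɹkv/.
Syllabifying with onset maximization leaves /z/, /p/, /ɹ/, /k/, /v/ stranded (no codas are permitted; onsets are limited to one consonant).
Each unlicensed consonant becomes the onset of a new syllable: /z/ → /zi/, /p/ → /pi/, /ɹ/ → /ɹi/, /k/ → /ki/, /v/ → /vi/.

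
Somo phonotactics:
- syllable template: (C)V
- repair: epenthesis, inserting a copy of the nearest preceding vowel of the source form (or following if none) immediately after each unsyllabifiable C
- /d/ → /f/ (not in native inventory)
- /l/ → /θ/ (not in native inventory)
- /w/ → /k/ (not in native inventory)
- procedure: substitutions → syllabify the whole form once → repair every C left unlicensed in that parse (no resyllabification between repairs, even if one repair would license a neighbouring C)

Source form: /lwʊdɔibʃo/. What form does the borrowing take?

Substitution: /l/ → /θ/, /w/ → /k/, /d/ → /f/, giving /θkʊfɔibʃo/.
Under (C)V, the unsyllabifiable consonants are /θ/, /b/ (no codas are permitted; onsets are limited to one consonant).
Epenthesis after each stranded consonant: /θ/ → /θʊ/, /b/ → /bi/.

θʊkʊfɔibiʃo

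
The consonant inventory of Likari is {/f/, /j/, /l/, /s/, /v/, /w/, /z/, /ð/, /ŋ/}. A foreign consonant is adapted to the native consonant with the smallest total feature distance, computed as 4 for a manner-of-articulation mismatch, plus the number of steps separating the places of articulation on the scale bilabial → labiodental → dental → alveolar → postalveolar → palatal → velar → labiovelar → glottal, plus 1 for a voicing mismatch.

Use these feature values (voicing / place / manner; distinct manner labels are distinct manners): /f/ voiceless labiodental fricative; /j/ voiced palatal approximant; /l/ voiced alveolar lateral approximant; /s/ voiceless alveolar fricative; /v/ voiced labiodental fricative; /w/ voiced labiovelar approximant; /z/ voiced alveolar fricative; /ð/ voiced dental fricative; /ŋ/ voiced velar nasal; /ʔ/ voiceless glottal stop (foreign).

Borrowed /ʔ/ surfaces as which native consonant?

/w/ is closest: manner differs (stop→approximant, +4), place distance 1 (glottal→labiovelar), voicing differs (+1); total 6. Next closest is /ŋ/ at distance 7.

w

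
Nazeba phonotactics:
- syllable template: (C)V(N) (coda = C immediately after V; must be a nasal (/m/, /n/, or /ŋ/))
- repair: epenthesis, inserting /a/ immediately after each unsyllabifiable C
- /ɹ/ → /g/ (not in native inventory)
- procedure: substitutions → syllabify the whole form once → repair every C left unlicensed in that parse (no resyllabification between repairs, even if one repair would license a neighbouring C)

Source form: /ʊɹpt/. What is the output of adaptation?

Substitution: /ɹ/ → /g/, giving /ʊgpt/.
Under (C)V(N), the unsyllabifiable consonants are /g/, /p/, /t/ (only a nasal (/m/, /n/, or /ŋ/) is licensed in coda position; onsets are limited to one consonant).
Epenthesis after each stranded consonant: /g/ → /ga/, /p/ → /pa/, /t/ → /ta/.

ʊgapata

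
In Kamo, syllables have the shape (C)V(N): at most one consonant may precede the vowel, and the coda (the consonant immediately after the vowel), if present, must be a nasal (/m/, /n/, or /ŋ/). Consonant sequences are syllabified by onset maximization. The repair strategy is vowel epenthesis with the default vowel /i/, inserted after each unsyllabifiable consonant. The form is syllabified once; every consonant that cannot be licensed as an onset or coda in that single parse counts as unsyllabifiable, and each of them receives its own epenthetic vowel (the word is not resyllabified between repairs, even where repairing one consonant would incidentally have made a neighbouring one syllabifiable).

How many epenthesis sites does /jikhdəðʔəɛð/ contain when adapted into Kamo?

The unsyllabifiable consonants are /k/, /h/, /ð/, /ð/; each receives one epenthetic vowel.

4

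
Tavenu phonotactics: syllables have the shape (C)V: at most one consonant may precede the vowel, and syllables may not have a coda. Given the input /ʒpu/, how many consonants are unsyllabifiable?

The consonants /ʒ/ cannot be parsed into a legal (C)V syllable (no codas are permitted; onsets are limited to one consonant).

1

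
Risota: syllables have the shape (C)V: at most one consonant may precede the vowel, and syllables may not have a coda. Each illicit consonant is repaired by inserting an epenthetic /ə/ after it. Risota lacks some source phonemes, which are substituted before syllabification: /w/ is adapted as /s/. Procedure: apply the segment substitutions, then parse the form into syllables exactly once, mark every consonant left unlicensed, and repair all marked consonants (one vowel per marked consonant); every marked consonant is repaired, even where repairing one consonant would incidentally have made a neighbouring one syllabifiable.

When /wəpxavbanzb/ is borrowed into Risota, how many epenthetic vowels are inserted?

After substitution the input is /səpxavbanzb/.
The unsyllabifiable consonants are /p/, /v/, /n/, /z/, /b/; each receives one epenthetic vowel.

5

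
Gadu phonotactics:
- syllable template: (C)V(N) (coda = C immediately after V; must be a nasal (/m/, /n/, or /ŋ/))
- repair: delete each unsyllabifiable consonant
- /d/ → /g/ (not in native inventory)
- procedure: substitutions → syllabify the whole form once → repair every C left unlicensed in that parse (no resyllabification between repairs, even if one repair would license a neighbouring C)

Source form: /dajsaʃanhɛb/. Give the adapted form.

Substitution: /d/ → /g/, giving /gajsaʃanhɛb/.
Syllabifying with onset maximization leaves /j/, /b/ stranded (only a nasal (/m/, /n/, or /ŋ/) is licensed in coda position; onsets are limited to one consonant).
Deleting the stranded consonants removes /j/, /b/.

gasaʃanhɛ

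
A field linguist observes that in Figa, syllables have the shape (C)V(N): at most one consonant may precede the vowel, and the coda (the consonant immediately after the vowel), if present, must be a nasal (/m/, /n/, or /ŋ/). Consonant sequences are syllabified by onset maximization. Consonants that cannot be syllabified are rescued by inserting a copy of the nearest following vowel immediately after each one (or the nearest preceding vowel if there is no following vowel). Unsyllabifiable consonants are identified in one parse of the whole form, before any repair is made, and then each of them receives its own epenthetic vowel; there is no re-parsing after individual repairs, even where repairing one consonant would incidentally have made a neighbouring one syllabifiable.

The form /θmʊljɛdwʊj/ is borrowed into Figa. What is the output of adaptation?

θʊmʊlɛjɛdʊwʊjʊ

Syllabifying with onset maximization leaves /θ/, /l/, /d/, /j/ stranded (only a nasal (/m/, /n/, or /ŋ/) is licensed in coda position; onsets are limited to one consonant).
Inserting the epenthetic vowel yields /θ/ → /θʊ/, /l/ → /lɛ/, /d/ → /dʊ/, /j/ → /jʊ/.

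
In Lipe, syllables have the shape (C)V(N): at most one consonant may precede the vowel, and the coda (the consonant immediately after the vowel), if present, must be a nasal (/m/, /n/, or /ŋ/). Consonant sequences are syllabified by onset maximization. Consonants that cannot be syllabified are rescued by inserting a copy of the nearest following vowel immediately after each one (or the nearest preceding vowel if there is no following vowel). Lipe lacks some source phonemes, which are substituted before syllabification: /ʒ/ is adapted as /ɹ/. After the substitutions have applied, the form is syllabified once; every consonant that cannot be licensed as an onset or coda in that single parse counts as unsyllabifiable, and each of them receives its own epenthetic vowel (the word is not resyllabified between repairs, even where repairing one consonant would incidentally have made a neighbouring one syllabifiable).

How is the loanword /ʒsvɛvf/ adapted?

Substitution: /ʒ/ → /ɹ/, giving /ɹsvɛvf/.
Syllabifying with onset maximization leaves /ɹ/, /s/, /v/, /f/ stranded (only a nasal (/m/, /n/, or /ŋ/) is licensed in coda position; onsets are limited to one consonant).
Each unlicensed consonant becomes the onset of a new syllable: /ɹ/ → /ɹɛ/, /s/ → /sɛ/, /v/ → /vɛ/, /f/ → /fɛ/.

ɹɛsɛvɛvɛfɛ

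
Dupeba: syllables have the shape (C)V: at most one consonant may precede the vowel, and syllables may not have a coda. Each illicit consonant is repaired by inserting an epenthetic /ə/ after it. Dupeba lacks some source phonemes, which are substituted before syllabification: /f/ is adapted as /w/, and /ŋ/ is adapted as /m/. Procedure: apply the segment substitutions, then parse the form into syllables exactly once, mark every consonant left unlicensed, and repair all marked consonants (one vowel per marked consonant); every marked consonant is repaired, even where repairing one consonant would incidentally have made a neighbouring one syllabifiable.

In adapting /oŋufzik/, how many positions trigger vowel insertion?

After substitution the input is /omuwzik/.
The unsyllabifiable consonants are /w/, /k/; each receives one epenthetic vowel.

2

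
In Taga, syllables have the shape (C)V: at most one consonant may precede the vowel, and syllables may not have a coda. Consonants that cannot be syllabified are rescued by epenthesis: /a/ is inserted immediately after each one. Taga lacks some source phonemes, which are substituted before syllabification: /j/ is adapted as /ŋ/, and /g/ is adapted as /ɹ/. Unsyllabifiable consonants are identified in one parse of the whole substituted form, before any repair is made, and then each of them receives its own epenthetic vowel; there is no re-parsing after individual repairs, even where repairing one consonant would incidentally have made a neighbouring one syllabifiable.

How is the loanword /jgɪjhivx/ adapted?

Substitution: /j/ → /ŋ/, /g/ → /ɹ/, giving /ŋɹɪŋhivx/.
Under (C)V, the unsyllabifiable consonants are /ŋ/, /ŋ/, /v/, /x/ (no codas are permitted; onsets are limited to one consonant).
Inserting the epenthetic vowel yields /ŋ/ → /ŋa/, /ŋ/ → /ŋa/, /v/ → /va/, /x/ → /xa/.

ŋaɹɪŋahivaxa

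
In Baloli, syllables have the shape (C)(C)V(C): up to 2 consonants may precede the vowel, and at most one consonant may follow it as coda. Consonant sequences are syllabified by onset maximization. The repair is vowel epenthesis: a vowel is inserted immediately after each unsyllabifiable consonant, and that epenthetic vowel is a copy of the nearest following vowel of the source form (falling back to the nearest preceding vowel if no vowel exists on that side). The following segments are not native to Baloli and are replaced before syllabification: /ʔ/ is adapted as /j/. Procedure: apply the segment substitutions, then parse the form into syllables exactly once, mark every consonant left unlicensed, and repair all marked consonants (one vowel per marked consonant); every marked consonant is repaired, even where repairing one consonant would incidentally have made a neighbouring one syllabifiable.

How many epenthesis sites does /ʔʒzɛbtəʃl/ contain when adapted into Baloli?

2

After substitution the input is /jʒzɛbtəʃl/.
The unsyllabifiable consonants are /j/, /l/; each receives one epenthetic vowel.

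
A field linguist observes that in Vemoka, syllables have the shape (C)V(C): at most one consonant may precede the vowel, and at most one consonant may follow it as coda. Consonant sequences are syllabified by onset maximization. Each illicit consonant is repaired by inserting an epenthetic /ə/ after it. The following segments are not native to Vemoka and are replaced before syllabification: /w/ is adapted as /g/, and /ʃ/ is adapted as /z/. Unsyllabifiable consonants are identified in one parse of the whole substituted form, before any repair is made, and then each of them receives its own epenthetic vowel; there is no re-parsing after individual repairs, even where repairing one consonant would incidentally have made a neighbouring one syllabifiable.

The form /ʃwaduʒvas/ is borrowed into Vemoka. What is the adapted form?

Substitution: /ʃ/ → /z/, /w/ → /g/, giving /zgaduʒvas/.
Under (C)V(C), the unsyllabifiable consonants are /z/ (at most one coda consonant is licensed; onsets are limited to one consonant).
Each unlicensed consonant becomes the onset of a new syllable: /z/ → /zə/.

zəgaduʒvas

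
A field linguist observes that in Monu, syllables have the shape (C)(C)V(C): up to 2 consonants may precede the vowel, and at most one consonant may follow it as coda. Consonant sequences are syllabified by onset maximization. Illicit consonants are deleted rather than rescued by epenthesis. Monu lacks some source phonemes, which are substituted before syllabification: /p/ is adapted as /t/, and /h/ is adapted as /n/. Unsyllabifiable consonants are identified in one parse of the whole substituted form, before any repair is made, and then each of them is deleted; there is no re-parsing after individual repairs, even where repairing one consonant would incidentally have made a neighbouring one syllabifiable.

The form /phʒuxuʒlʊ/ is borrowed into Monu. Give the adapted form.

Substitution: /p/ → /t/, /h/ → /n/, giving /tnʒuxuʒlʊ/.
Syllabifying with onset maximization leaves /t/ stranded (at most one coda consonant is licensed; onsets may contain at most 2 consonants).
Each unlicensed consonant is deleted: /t/.

nʒuxuʒlʊ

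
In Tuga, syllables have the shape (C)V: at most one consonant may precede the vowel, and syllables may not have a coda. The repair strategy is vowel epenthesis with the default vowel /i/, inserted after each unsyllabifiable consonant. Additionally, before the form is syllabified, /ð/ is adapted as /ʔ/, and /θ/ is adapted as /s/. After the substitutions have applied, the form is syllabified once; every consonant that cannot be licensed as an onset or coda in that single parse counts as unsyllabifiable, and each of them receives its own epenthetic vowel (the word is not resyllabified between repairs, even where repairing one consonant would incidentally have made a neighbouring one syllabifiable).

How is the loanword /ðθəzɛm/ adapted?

Substitution: /ð/ → /ʔ/, /θ/ → /s/, giving /ʔsəzɛm/.
Under (C)V, the unsyllabifiable consonants are /ʔ/, /m/ (no codas are permitted; onsets are limited to one consonant).
Inserting the epenthetic vowel yields /ʔ/ → /ʔi/, /m/ → /mi/.

ʔisəzɛmi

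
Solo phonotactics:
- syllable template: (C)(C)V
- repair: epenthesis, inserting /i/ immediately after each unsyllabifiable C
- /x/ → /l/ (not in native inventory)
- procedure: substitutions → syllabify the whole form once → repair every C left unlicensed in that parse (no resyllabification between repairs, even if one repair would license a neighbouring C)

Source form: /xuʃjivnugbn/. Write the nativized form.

Substitution: /x/ → /l/, giving /luʃjivnugbn/.
The consonants /g/, /b/, /n/ cannot be parsed into a legal (C)(C)V syllable (no codas are permitted; onsets may contain at most 2 consonants).
Inserting the epenthetic vowel yields /g/ → /gi/, /b/ → /bi/, /n/ → /ni/.

luʃjivnugibini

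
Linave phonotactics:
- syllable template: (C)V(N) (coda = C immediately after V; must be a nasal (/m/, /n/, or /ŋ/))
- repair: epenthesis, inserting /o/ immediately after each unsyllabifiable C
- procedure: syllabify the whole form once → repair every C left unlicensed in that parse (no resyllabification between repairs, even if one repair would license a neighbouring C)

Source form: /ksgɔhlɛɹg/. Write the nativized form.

kosogɔholɛɹogo

Under (C)V(N), the unsyllabifiable consonants are /k/, /s/, /h/, /ɹ/, /g/ (only a nasal (/m/, /n/, or /ŋ/) is licensed in coda position; onsets are limited to one consonant).
Each unlicensed consonant becomes the onset of a new syllable: /k/ → /ko/, /s/ → /so/, /h/ → /ho/, /ɹ/ → /ɹo/, /g/ → /go/.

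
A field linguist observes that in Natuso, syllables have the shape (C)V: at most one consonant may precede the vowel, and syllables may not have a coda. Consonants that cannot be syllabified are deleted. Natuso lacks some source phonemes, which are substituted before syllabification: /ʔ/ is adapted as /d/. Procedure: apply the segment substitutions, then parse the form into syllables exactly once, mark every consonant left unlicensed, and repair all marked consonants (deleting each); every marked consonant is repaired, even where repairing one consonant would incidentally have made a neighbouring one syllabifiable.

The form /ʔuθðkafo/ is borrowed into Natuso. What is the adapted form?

Substitution: /ʔ/ → /d/, giving /duθðkafo/.
Syllabifying with onset maximization leaves /θ/, /ð/ stranded (no codas are permitted; onsets are limited to one consonant).
Deletion applies to /θ/, /ð/.

dukafo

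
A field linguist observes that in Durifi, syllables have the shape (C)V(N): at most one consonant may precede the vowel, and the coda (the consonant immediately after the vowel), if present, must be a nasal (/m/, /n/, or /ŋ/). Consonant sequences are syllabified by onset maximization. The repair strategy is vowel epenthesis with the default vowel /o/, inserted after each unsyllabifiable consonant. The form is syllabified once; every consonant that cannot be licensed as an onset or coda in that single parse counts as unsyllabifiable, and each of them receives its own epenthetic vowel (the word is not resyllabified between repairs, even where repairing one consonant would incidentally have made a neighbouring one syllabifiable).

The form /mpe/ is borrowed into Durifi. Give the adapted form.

mope

Under (C)V(N), the unsyllabifiable consonants are /m/ (only a nasal (/m/, /n/, or /ŋ/) is licensed in coda position; onsets are limited to one consonant).
Inserting the epenthetic vowel yields /m/ → /mo/.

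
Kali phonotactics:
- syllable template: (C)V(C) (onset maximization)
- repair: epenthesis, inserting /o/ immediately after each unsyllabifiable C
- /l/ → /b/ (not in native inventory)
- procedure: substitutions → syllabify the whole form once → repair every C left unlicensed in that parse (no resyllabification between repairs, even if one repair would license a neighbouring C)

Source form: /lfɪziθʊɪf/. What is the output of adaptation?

Substitution: /l/ → /b/, giving /bfɪziθʊɪf/.
The consonants /b/ cannot be parsed into a legal (C)V(C) syllable (at most one coda consonant is licensed; onsets are limited to one consonant).
Each unlicensed consonant becomes the onset of a new syllable: /b/ → /bo/.

bofɪziθʊɪf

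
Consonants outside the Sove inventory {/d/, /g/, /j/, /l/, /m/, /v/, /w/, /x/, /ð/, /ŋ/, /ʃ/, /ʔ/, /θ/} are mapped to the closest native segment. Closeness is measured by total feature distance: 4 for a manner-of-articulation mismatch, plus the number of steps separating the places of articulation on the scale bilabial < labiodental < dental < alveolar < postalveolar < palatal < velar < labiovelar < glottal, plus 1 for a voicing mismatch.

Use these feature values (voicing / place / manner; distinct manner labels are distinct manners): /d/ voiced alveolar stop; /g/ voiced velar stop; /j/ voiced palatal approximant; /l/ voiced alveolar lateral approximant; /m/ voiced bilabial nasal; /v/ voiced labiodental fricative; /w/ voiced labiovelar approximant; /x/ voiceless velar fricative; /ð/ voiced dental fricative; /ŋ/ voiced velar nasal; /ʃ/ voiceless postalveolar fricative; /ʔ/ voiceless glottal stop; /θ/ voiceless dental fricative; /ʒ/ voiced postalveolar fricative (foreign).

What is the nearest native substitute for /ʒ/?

/ʃ/ is closest: same manner (fricative), place distance 0 (postalveolar→postalveolar), voicing differs (+1); total 1. Next closest is /ð/ at distance 2.

ʃ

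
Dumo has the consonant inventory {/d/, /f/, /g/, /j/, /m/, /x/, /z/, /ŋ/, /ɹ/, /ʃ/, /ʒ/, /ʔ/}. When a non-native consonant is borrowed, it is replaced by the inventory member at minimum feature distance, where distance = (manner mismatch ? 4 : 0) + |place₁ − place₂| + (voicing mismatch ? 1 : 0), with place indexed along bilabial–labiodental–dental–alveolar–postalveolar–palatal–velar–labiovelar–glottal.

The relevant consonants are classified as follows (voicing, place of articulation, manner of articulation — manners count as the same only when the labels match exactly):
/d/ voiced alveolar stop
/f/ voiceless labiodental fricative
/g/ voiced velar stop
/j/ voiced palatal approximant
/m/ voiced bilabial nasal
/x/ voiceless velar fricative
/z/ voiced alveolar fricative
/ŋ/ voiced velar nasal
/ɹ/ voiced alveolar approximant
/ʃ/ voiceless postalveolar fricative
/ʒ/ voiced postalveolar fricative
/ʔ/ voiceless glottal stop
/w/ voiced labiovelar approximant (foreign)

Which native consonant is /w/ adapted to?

j

/j/ is closest: same manner (approximant), place distance 2 (labiovelar→palatal), same voicing; total 2. Next closest is /ɹ/ at distance 4.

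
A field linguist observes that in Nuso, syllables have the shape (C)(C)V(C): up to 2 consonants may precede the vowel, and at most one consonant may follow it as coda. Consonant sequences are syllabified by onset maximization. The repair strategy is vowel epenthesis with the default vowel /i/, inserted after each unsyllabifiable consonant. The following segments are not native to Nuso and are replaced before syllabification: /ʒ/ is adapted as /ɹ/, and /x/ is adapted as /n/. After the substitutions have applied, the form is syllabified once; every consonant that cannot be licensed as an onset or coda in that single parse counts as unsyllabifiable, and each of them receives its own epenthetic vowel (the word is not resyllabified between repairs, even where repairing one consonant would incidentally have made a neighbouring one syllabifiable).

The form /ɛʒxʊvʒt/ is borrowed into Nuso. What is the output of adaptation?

ɛɹnʊvɹiti

Substitution: /ʒ/ → /ɹ/, /x/ → /n/, giving /ɛɹnʊvɹt/.
Syllabifying with onset maximization leaves /ɹ/, /t/ stranded (at most one coda consonant is licensed; onsets may contain at most 2 consonants).
Inserting the epenthetic vowel yields /ɹ/ → /ɹi/, /t/ → /ti/.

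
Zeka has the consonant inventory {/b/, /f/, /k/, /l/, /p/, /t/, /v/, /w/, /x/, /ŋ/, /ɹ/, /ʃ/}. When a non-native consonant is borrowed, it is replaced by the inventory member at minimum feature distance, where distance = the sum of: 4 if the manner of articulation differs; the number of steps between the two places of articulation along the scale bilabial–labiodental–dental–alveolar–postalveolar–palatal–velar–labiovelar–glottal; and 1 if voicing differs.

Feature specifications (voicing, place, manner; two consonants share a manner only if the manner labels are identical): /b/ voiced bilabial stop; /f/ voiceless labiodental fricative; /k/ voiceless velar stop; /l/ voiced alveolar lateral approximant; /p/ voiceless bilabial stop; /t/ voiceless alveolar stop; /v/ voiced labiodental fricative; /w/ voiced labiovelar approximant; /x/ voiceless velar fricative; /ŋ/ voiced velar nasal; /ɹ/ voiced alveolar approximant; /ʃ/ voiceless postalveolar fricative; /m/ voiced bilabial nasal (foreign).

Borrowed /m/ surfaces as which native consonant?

b

/b/ is closest: manner differs (nasal→stop, +4), place distance 0 (bilabial→bilabial), same voicing; total 4. Next closest is /p/ at distance 5.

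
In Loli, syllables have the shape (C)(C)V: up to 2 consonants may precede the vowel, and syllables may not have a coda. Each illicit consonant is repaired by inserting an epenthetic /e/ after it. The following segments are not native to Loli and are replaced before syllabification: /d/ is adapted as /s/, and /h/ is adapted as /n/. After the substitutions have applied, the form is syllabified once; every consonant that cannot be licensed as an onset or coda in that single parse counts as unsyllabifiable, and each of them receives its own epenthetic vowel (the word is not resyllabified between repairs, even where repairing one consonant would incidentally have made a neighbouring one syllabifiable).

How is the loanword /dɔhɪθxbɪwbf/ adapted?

sɔnɪθexbɪwebefe

Substitution: /d/ → /s/, /h/ → /n/, giving /sɔnɪθxbɪwbf/.
The consonants /θ/, /w/, /b/, /f/ cannot be parsed into a legal (C)(C)V syllable (no codas are permitted; onsets may contain at most 2 consonants).
Epenthesis after each stranded consonant: /θ/ → /θe/, /w/ → /we/, /b/ → /be/, /f/ → /fe/.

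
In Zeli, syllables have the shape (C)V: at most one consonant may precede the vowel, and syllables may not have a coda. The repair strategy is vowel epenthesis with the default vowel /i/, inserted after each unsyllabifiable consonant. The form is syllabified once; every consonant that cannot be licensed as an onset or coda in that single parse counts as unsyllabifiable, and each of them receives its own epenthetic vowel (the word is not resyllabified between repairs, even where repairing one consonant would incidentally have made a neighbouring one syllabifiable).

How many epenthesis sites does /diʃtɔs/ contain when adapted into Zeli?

The unsyllabifiable consonants are /ʃ/, /s/; each receives one epenthetic vowel.

2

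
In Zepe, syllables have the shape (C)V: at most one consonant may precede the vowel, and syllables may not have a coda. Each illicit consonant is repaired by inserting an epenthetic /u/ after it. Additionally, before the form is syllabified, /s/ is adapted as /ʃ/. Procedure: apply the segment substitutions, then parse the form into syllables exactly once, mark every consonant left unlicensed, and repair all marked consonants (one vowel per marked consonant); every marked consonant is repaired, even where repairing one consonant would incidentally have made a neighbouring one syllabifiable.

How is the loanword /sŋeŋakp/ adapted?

Substitution: /s/ → /ʃ/, giving /ʃŋeŋakp/.
The consonants /ʃ/, /k/, /p/ cannot be parsed into a legal (C)V syllable (no codas are permitted; onsets are limited to one consonant).
Each unlicensed consonant becomes the onset of a new syllable: /ʃ/ → /ʃu/, /k/ → /ku/, /p/ → /pu/.

ʃuŋeŋakupu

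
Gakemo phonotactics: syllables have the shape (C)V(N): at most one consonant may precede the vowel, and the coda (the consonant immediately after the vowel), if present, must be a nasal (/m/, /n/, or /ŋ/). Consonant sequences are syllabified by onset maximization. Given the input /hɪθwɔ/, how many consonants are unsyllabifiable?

Under (C)V(N), the unsyllabifiable consonants are /θ/ (only a nasal (/m/, /n/, or /ŋ/) is licensed in coda position; onsets are limited to one consonant).

1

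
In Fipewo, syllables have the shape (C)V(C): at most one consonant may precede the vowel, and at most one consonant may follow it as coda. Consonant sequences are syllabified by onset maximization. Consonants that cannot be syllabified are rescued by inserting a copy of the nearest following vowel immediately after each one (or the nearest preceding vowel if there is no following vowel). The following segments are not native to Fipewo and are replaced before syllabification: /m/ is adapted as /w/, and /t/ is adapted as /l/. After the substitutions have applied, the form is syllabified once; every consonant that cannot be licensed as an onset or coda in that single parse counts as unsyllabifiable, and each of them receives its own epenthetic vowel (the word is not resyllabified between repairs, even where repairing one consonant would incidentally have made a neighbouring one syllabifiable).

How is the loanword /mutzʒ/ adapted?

Substitution: /m/ → /w/, /t/ → /l/, giving /wulzʒ/.
Syllabifying with onset maximization leaves /z/, /ʒ/ stranded (at most one coda consonant is licensed; onsets are limited to one consonant).
Each unlicensed consonant becomes the onset of a new syllable: /z/ → /zu/, /ʒ/ → /ʒu/.

wulzuʒu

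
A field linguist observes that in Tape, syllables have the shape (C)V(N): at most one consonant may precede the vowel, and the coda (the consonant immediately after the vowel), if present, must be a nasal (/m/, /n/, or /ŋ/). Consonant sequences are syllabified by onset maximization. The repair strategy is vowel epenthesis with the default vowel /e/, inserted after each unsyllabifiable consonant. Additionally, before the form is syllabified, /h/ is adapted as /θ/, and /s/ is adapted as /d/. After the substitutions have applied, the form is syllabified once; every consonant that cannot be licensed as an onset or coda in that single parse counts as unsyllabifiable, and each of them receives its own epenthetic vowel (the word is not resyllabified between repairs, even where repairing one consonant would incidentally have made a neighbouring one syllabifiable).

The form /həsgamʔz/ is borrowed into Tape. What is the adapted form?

Substitution: /h/ → /θ/, /s/ → /d/, giving /θədgamʔz/.
Under (C)V(N), the unsyllabifiable consonants are /d/, /ʔ/, /z/ (only a nasal (/m/, /n/, or /ŋ/) is licensed in coda position; onsets are limited to one consonant).
Each unlicensed consonant becomes the onset of a new syllable: /d/ → /de/, /ʔ/ → /ʔe/, /z/ → /ze/.

θədegamʔeze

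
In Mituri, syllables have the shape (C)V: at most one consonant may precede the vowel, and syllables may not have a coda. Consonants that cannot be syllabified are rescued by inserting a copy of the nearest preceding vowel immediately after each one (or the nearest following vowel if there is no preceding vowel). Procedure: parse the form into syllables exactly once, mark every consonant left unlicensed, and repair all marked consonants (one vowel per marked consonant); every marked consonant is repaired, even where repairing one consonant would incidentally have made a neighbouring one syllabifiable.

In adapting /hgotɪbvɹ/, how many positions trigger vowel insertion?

4

The unsyllabifiable consonants are /h/, /b/, /v/, /ɹ/; each receives one epenthetic vowel.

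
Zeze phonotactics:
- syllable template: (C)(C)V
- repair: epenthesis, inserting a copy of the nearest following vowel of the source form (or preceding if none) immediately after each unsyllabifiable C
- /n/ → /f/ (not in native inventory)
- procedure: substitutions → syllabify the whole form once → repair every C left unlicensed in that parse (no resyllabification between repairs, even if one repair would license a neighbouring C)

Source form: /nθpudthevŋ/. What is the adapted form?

fuθpudetheveŋe

Substitution: /n/ → /f/, giving /fθpudthevŋ/.
Under (C)(C)V, the unsyllabifiable consonants are /f/, /d/, /v/, /ŋ/ (no codas are permitted; onsets may contain at most 2 consonants).
Epenthesis after each stranded consonant: /f/ → /fu/, /d/ → /de/, /v/ → /ve/, /ŋ/ → /ŋe/.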